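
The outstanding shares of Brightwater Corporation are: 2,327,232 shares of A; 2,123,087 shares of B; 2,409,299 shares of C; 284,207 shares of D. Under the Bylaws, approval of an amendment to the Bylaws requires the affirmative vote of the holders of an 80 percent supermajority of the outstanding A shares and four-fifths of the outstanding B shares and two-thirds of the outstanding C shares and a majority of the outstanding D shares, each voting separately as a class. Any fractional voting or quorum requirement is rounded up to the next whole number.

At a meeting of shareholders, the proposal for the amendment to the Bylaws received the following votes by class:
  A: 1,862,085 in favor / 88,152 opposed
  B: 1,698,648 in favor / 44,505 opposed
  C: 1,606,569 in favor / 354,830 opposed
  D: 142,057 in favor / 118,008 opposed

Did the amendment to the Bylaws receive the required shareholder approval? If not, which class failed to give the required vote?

A: 4/5 of 2327232 = 1861785.60, rounded up to 1861786; 1,861,786 required, 1,862,085 in favor — approved.
B: 4/5 of 2123087 = 1698469.60, rounded up to 1698470; 1,698,470 required, 1,698,648 in favor — approved.
C: 2/3 of 2409299 = 1606199.33, rounded up to 1606200; 1,606,200 required, 1,606,569 in favor — approved.
D: a majority of 284207 is 142104; 142,104 required, 142,057 in favor — not approved.

Not approved — the D shares did not give the required vote.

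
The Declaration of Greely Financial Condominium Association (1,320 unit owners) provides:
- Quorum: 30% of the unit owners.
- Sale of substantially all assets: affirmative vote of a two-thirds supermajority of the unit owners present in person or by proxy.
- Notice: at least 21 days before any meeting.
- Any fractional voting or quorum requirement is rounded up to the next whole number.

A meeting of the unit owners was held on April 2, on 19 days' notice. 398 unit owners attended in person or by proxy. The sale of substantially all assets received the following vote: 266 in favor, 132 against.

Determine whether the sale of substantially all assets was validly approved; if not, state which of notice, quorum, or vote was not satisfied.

Invalid — notice requirement not satisfied.

Notice: 19 days given; 21 required. Not satisfied.
Quorum: 30% of 1,320 = 396; 398 present. Satisfied.
Vote: requires two-thirds of those present (398); 2/3 of 398 = 265.33, rounded up to 266, so 266 needed; 266 in favor. Satisfied.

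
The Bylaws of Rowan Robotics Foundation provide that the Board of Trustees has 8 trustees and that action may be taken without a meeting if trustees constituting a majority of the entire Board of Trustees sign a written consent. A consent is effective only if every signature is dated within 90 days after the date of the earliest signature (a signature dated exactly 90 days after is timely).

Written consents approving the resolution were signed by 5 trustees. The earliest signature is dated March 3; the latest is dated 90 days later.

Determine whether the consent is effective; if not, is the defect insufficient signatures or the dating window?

Signatures required: a majority of 8 — a majority of 8 is 5, so 5 needed; 5 signed. Sufficient.
Dating window: the latest signature is 90 days after the earliest; the limit is 90 days. Within the window.

Effective — both the signature and dating-window requirements are satisfied.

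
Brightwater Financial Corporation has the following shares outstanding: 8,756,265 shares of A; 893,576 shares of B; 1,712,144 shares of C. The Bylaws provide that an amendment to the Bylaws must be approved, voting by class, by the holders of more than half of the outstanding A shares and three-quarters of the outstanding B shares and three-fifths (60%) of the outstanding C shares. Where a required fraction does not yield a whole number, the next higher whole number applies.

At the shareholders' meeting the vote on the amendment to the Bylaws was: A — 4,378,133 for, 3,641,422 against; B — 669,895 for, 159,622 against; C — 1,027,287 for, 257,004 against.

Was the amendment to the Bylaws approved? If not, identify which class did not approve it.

A: a majority of 8756265 is 4378133; 4,378,133 required, 4,378,133 in favor — approved.
B: 3/4 of 893576 = 670182; 670,182 required, 669,895 in favor — not approved.
C: 3/5 of 1712144 = 1027286.40, rounded up to 1027287; 1,027,287 required, 1,027,287 in favor — approved.

Not approved — the B shares did not give the required vote.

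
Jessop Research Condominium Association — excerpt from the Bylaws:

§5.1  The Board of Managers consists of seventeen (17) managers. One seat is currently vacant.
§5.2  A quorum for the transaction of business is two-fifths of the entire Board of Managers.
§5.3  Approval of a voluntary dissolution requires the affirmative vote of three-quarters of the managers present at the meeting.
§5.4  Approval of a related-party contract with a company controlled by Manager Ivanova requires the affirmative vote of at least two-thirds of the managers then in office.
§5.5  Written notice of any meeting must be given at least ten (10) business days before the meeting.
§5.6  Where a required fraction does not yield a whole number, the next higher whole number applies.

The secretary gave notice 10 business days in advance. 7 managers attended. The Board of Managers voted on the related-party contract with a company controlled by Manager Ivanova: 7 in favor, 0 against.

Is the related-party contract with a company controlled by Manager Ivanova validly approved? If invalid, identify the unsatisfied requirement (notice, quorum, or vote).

Invalid — vote requirement not satisfied.

Notice: 10 business days given; 10 required (10 ≥ 10). Satisfied.
Quorum: 7 present; quorum is 7. Satisfied.
Vote: the related-party contract with a company controlled by Manager Ivanova requires two-thirds of the managers then in office (16). 2/3 of 16 = 10.67, rounded up to 11, so 11 affirmative votes are needed; 7 voted in favor. Not satisfied.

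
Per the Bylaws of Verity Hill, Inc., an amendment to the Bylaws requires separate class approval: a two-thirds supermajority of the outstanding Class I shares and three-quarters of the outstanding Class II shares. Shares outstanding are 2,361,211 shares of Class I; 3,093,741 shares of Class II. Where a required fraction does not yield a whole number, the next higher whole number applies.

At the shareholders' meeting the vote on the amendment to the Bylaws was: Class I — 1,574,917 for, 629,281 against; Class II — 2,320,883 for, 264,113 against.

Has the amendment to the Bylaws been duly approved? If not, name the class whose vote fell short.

Class I: 2/3 of 2361211 = 1574140.67, rounded up to 1574141; 1,574,141 required, 1,574,917 in favor — approved.
Class II: 3/4 of 3093741 = 2320305.75, rounded up to 2320306; 2,320,306 required, 2,320,883 in favor — approved.

Approved — every class gave the required vote.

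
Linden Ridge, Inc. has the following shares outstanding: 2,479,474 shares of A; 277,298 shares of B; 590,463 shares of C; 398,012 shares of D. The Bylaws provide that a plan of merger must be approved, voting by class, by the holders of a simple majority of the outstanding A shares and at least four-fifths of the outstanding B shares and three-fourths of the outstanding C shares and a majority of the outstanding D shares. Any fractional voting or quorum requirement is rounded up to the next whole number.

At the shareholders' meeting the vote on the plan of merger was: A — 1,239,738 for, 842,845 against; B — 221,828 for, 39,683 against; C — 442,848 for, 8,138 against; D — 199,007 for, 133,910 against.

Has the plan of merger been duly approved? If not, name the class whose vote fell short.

A: a majority of 2479474 is 1239738; 1,239,738 required, 1,239,738 in favor — approved.
B: 4/5 of 277298 = 221838.40, rounded up to 221839; 221,839 required, 221,828 in favor — not approved.
C: 3/4 of 590463 = 442847.25, rounded up to 442848; 442,848 required, 442,848 in favor — approved.
D: a majority of 398012 is 199007; 199,007 required, 199,007 in favor — approved.

Not approved — the B shares did not give the required vote.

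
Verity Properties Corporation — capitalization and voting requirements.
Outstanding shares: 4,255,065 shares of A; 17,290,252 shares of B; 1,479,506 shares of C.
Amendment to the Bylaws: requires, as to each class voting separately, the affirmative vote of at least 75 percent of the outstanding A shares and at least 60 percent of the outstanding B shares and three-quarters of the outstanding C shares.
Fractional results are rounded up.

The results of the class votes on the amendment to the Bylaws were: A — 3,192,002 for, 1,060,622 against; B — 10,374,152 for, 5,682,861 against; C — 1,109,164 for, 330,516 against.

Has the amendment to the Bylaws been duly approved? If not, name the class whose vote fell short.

Not approved — the C shares did not give the required vote.

A: 3/4 of 4255065 = 3191298.75, rounded up to 3191299; 3,191,299 required, 3,192,002 in favor — approved.
B: 3/5 of 17290252 = 10374151.20, rounded up to 10374152; 10,374,152 required, 10,374,152 in favor — approved.
C: 3/4 of 1479506 = 1109629.50, rounded up to 1109630; 1,109,630 required, 1,109,164 in favor — not approved.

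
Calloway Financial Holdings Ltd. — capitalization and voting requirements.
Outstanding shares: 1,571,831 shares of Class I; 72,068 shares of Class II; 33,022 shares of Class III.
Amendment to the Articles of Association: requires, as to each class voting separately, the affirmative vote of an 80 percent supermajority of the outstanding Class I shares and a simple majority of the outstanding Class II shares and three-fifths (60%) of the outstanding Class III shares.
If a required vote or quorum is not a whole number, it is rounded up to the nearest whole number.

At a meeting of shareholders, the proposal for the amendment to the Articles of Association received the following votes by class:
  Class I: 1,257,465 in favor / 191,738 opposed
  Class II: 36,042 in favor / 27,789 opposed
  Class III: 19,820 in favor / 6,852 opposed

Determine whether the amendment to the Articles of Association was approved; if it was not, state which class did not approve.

Approved — every class gave the required vote.

Class I: 4/5 of 1571831 = 1257464.80, rounded up to 1257465; 1,257,465 required, 1,257,465 in favor — approved.
Class II: a majority of 72068 is 36035; 36,035 required, 36,042 in favor — approved.
Class III: 3/5 of 33022 = 19813.20, rounded up to 19814; 19,814 required, 19,820 in favor — approved.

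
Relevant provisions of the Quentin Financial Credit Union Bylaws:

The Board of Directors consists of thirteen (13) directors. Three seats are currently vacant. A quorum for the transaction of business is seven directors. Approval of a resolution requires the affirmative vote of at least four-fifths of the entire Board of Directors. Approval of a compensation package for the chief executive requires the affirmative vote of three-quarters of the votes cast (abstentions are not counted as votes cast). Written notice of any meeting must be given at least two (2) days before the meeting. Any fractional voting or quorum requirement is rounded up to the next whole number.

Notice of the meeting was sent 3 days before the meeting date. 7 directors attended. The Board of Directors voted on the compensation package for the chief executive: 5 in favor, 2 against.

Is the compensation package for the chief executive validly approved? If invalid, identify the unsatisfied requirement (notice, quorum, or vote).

Invalid — vote requirement not satisfied.

Notice: 3 days given; 2 required (3 ≥ 2). Satisfied.
Quorum: 7 present; quorum is 7. Satisfied.
Vote: the compensation package for the chief executive requires three-fourths of the votes cast (7). 3/4 of 7 = 5.25, rounded up to 6, so 6 affirmative votes are needed; 5 voted in favor. Not satisfied.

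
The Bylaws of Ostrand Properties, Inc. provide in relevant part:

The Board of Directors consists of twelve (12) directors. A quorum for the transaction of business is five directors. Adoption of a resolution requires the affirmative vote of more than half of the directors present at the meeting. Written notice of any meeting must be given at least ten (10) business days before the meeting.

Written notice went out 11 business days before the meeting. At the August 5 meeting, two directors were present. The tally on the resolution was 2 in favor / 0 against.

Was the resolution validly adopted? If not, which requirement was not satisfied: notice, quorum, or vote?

Notice: 11 business days given; 10 required (11 ≥ 10). Satisfied.
Quorum: 2 present; quorum is 5. Not satisfied.
Vote: the resolution requires a majority of the directors present (2). A majority of 2 is 2, so 2 affirmative votes are needed; 2 voted in favor. Satisfied. (Moot — without a quorum no business can be validly transacted.)

Invalid — quorum requirement not satisfied.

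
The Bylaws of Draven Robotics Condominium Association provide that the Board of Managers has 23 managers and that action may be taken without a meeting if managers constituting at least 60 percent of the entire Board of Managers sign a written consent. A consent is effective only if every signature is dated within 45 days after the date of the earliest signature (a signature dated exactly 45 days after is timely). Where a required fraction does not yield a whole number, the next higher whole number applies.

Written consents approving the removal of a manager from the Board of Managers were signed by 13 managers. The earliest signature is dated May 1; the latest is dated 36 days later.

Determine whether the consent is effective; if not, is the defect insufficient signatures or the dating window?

Signatures required: at least 60 percent of 23 — 3/5 of 23 = 13.80, rounded up to 14, so 14 needed; 13 signed. Insufficient.
Dating window: the latest signature is 36 days after the earliest; the limit is 45 days. Within the window.

Not effective — insufficient signatures.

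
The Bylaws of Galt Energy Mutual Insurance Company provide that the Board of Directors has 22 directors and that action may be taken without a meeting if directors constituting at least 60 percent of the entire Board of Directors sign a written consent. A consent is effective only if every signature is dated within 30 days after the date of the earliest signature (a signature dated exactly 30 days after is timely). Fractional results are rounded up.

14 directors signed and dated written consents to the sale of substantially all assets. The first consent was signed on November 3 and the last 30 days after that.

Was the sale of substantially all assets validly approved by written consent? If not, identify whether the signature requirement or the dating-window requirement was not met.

Signatures required: at least 60 percent of 22 — 3/5 of 22 = 13.20, rounded up to 14, so 14 needed; 14 signed. Sufficient.
Dating window: the latest signature is 30 days after the earliest; the limit is 30 days. Within the window.

Effective — both the signature and dating-window requirements are satisfied.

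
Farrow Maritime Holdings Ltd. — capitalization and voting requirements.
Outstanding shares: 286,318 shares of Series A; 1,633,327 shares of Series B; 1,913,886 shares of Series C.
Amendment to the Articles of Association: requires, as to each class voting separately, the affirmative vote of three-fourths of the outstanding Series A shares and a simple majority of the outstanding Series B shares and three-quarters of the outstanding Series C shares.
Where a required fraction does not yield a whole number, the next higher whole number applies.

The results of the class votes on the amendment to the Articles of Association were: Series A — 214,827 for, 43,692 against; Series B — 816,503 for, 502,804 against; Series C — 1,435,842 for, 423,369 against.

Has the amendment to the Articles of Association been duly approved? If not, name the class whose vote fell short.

Series A: 3/4 of 286318 = 214738.50, rounded up to 214739; 214,739 required, 214,827 in favor — approved.
Series B: a majority of 1633327 is 816664; 816,664 required, 816,503 in favor — not approved.
Series C: 3/4 of 1913886 = 1435414.50, rounded up to 1435415; 1,435,415 required, 1,435,842 in favor — approved.

Not approved — the Series B shares did not give the required vote.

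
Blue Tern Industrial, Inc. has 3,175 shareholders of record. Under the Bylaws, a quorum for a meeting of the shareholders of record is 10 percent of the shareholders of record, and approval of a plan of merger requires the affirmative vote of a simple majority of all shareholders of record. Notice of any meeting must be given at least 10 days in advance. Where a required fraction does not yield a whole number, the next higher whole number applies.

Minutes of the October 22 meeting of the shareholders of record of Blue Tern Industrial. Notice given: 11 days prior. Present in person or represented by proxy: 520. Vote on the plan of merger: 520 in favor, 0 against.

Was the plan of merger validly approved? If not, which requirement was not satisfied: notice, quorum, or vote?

Notice: 11 days given; 10 required. Satisfied.
Quorum: 10% of 3,175 = 317.50, rounded up to 318; 520 present. Satisfied.
Vote: requires a majority of all shareholders of record (3,175); a majority of 3175 is 1588, so 1,588 needed; 520 in favor. Not satisfied.

Invalid — vote requirement not satisfied.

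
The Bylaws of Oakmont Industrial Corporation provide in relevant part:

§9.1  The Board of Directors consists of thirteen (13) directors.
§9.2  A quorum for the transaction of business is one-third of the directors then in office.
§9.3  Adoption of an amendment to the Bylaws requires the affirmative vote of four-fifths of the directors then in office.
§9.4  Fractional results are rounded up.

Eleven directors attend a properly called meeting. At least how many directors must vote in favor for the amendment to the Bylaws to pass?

The amendment to the Bylaws requires four-fifths of the directors then in office (13).
4/5 of 13 = 10.40, rounded up to 11.

11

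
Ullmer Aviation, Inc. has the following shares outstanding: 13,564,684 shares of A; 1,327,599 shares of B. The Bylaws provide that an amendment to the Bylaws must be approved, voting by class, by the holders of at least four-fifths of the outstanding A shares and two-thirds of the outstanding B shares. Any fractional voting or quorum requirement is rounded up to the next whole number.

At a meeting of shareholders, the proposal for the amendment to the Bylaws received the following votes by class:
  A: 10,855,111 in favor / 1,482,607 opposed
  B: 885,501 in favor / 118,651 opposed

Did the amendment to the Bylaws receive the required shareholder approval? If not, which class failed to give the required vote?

A: 4/5 of 13564684 = 10851747.20, rounded up to 10851748; 10,851,748 required, 10,855,111 in favor — approved.
B: 2/3 of 1327599 = 885066; 885,066 required, 885,501 in favor — approved.

Approved — every class gave the required vote.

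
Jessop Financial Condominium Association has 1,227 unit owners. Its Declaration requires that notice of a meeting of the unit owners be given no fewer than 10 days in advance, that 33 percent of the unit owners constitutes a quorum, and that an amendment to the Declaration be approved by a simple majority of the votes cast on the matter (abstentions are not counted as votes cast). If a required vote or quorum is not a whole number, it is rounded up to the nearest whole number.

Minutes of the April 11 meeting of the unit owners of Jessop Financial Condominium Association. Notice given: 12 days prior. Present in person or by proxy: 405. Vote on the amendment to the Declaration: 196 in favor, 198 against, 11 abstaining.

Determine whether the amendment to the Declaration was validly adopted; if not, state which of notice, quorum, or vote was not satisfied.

Notice: 12 days given; 10 required. Satisfied.
Quorum: 33% of 1,227 = 404.91, rounded up to 405; 405 present. Satisfied.
Vote: requires a majority of the votes cast (405 − 11 abstaining = 394); a majority of 394 is 198, so 198 needed; 196 in favor. Not satisfied.

Invalid — vote requirement not satisfied.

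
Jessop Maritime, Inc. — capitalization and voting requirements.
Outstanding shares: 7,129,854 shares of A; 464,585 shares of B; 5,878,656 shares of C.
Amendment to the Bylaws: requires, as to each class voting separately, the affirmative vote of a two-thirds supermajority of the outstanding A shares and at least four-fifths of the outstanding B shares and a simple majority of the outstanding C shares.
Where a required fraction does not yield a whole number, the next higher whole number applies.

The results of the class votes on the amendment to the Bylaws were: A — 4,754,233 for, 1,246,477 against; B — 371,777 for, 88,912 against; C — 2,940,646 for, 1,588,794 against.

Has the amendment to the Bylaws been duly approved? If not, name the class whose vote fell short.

A: 2/3 of 7129854 = 4753236; 4,753,236 required, 4,754,233 in favor — approved.
B: 4/5 of 464585 = 371668; 371,668 required, 371,777 in favor — approved.
C: a majority of 5878656 is 2939329; 2,939,329 required, 2,940,646 in favor — approved.

Approved — every class gave the required vote.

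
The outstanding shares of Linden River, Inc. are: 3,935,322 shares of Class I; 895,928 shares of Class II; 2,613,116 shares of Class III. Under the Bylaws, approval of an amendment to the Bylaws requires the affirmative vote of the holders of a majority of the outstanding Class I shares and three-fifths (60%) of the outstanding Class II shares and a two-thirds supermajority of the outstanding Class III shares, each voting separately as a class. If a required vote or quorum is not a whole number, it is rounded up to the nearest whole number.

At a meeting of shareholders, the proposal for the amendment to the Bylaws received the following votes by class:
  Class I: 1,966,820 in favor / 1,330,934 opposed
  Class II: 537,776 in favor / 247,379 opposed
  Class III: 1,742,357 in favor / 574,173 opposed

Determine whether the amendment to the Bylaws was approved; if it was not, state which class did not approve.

Not approved — the Class I shares did not give the required vote.

Class I: a majority of 3935322 is 1967662; 1,967,662 required, 1,966,820 in favor — not approved.
Class II: 3/5 of 895928 = 537556.80, rounded up to 537557; 537,557 required, 537,776 in favor — approved.
Class III: 2/3 of 2613116 = 1742077.33, rounded up to 1742078; 1,742,078 required, 1,742,357 in favor — approved.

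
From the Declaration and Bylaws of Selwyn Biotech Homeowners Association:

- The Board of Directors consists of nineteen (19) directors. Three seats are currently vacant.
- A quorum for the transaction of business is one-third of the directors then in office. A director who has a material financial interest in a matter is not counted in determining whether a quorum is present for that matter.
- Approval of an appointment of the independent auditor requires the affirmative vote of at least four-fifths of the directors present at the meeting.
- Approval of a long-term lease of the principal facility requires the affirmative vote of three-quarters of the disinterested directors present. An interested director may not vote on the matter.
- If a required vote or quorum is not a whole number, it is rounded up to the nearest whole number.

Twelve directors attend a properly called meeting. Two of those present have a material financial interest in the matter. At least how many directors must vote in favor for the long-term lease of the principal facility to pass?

8

The long-term lease of the principal facility requires three-fourths of the disinterested directors present (12 − 2 = 10).
3/4 of 10 = 7.50, rounded up to 8.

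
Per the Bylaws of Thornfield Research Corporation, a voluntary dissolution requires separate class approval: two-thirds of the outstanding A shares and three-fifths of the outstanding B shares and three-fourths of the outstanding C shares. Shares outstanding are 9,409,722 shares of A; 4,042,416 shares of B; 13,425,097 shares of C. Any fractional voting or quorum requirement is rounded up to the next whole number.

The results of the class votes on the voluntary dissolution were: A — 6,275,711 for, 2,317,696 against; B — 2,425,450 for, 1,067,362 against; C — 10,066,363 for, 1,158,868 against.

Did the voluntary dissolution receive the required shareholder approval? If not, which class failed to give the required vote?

Not approved — the C shares did not give the required vote.

A: 2/3 of 9409722 = 6273148; 6,273,148 required, 6,275,711 in favor — approved.
B: 3/5 of 4042416 = 2425449.60, rounded up to 2425450; 2,425,450 required, 2,425,450 in favor — approved.
C: 3/4 of 13425097 = 10068822.75, rounded up to 10068823; 10,068,823 required, 10,066,363 in favor — not approved.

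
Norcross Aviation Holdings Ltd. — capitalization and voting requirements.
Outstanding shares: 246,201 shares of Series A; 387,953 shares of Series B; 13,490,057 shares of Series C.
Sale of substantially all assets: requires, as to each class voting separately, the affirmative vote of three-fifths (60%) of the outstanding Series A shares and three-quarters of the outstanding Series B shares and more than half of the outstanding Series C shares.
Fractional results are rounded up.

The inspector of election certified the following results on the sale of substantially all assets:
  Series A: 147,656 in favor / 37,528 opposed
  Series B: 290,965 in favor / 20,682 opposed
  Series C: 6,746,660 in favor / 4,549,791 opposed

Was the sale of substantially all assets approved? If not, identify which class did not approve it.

Not approved — the Series A shares did not give the required vote.

Series A: 3/5 of 246201 = 147720.60, rounded up to 147721; 147,721 required, 147,656 in favor — not approved.
Series B: 3/4 of 387953 = 290964.75, rounded up to 290965; 290,965 required, 290,965 in favor — approved.
Series C: a majority of 13490057 is 6745029; 6,745,029 required, 6,746,660 in favor — approved.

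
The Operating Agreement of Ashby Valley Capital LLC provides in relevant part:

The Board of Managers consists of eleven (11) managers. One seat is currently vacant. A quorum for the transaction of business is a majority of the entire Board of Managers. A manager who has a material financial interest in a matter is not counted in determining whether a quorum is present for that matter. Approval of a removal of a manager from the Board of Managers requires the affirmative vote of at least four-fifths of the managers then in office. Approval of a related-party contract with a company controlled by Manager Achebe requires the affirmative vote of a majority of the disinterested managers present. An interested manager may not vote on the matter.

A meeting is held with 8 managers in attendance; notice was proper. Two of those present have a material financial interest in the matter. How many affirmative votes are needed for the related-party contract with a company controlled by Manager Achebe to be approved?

4

The related-party contract with a company controlled by Manager Achebe requires a majority of the disinterested managers present (8 − 2 = 6).
A majority of 6 is 4.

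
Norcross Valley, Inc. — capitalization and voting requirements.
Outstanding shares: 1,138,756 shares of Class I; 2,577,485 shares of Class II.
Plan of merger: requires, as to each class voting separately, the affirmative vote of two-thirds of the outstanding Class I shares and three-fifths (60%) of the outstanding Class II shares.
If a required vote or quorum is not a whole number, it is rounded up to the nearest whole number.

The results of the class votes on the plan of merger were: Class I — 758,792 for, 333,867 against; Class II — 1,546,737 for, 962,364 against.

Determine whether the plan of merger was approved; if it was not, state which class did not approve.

Class I: 2/3 of 1138756 = 759170.67, rounded up to 759171; 759,171 required, 758,792 in favor — not approved.
Class II: 3/5 of 2577485 = 1546491; 1,546,491 required, 1,546,737 in favor — approved.

Not approved — the Class I shares did not give the required vote.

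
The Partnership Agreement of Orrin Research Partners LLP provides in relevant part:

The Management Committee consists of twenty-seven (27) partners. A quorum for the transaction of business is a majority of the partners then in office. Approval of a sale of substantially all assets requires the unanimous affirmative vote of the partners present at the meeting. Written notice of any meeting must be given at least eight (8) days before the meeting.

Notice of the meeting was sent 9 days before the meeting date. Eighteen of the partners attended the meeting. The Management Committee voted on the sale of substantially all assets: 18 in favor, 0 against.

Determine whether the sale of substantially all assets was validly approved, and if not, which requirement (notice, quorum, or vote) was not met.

Valid — all requirements satisfied.

Notice: 9 days given; 8 required (9 ≥ 8). Satisfied.
Quorum: 18 present; quorum is 14. Satisfied.
Vote: the sale of substantially all assets requires the unanimous vote of the partners present (18). Unanimous means all 18, so 18 affirmative votes are needed; 18 voted in favor. Satisfied.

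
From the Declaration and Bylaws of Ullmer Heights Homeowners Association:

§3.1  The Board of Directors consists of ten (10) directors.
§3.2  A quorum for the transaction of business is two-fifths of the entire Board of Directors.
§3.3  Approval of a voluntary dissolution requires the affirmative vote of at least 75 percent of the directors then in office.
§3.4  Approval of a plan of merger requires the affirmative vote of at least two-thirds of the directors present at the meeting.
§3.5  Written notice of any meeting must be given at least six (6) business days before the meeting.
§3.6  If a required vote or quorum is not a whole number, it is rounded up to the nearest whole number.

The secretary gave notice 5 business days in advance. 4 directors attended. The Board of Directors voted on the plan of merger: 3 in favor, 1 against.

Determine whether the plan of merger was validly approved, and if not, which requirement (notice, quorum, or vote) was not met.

Invalid — notice requirement not satisfied.

Notice: 5 business days given; 6 required (5 < 6). Not satisfied.
Quorum: 4 present; quorum is 4. Satisfied.
Vote: the plan of merger requires two-thirds of the directors present (4). 2/3 of 4 = 2.67, rounded up to 3, so 3 affirmative votes are needed; 3 voted in favor. Satisfied.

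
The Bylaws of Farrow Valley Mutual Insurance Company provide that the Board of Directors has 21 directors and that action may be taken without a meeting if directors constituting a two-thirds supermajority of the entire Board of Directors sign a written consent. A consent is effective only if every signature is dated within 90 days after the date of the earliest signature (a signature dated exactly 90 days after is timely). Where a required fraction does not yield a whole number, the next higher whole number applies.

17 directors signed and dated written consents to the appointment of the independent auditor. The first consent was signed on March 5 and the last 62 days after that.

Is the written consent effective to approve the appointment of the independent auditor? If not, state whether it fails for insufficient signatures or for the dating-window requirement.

Effective — both the signature and dating-window requirements are satisfied.

Signatures required: a two-thirds supermajority of 21 — 2/3 of 21 = 14, so 14 needed; 17 signed. Sufficient.
Dating window: the latest signature is 62 days after the earliest; the limit is 90 days. Within the window.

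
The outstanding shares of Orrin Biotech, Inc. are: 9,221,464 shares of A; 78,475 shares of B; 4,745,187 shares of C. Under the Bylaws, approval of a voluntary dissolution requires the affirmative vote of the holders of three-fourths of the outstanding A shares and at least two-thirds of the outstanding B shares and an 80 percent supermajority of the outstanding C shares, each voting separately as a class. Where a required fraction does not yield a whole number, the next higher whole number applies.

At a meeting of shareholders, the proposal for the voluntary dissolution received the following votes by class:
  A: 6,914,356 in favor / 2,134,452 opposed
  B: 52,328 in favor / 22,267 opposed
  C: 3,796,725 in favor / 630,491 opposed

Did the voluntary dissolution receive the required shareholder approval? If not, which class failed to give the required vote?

Not approved — the A shares did not give the required vote.

A: 3/4 of 9221464 = 6916098; 6,916,098 required, 6,914,356 in favor — not approved.
B: 2/3 of 78475 = 52316.67, rounded up to 52317; 52,317 required, 52,328 in favor — approved.
C: 4/5 of 4745187 = 3796149.60, rounded up to 3796150; 3,796,150 required, 3,796,725 in favor — approved.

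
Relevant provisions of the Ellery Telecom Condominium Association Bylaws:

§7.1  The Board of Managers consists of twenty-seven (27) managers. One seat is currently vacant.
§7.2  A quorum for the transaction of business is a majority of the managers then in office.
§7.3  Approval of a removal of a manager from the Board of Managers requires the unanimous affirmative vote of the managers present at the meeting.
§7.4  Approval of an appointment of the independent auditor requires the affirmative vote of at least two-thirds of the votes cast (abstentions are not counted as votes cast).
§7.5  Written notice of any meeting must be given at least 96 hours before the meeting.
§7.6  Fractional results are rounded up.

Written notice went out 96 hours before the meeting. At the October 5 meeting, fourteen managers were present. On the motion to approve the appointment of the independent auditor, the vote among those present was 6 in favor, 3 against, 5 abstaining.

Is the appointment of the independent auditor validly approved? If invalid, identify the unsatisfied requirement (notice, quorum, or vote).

Notice: 96 hours given; 96 required (96 ≥ 96). Satisfied.
Quorum: 14 present; quorum is 14. Satisfied.
Vote: the appointment of the independent auditor requires two-thirds of the votes cast (14 present − 5 abstaining = 9). 2/3 of 9 = 6, so 6 affirmative votes are needed; 6 voted in favor. Satisfied.

Valid — all requirements satisfied.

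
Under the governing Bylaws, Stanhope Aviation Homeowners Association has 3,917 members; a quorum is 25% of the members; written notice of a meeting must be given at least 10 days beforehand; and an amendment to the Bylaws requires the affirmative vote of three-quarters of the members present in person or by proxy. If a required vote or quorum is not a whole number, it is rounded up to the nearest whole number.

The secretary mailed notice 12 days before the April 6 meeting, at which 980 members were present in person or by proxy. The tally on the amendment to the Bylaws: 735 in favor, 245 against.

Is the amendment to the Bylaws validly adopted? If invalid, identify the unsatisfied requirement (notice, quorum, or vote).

Valid — all requirements satisfied.

Notice: 12 days given; 10 required. Satisfied.
Quorum: 25% of 3,917 = 979.25, rounded up to 980; 980 present. Satisfied.
Vote: requires three-fourths of those present (980); 3/4 of 980 = 735, so 735 needed; 735 in favor. Satisfied.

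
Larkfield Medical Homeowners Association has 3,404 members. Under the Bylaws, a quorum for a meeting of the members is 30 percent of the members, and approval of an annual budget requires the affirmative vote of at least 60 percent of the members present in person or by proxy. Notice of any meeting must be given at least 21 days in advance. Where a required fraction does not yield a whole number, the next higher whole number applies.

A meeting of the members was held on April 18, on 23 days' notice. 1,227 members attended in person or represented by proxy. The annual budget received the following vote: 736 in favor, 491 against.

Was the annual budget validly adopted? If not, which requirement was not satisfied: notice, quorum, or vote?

Notice: 23 days given; 21 required. Satisfied.
Quorum: 30% of 3,404 = 1,021.20, rounded up to 1,022; 1,227 present. Satisfied.
Vote: requires three-fifths of those present (1,227); 3/5 of 1227 = 736.20, rounded up to 737, so 737 needed; 736 in favor. Not satisfied.

Invalid — vote requirement not satisfied.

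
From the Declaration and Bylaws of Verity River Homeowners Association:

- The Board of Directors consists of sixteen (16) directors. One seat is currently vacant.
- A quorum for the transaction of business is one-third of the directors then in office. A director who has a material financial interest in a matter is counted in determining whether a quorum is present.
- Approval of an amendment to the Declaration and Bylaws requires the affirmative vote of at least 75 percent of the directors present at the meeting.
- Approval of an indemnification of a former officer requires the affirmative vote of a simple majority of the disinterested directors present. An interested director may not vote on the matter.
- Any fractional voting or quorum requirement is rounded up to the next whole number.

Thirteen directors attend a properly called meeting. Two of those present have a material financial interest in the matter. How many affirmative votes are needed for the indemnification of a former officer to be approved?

6

The indemnification of a former officer requires a majority of the disinterested directors present (13 − 2 = 11).
A majority of 11 is 6.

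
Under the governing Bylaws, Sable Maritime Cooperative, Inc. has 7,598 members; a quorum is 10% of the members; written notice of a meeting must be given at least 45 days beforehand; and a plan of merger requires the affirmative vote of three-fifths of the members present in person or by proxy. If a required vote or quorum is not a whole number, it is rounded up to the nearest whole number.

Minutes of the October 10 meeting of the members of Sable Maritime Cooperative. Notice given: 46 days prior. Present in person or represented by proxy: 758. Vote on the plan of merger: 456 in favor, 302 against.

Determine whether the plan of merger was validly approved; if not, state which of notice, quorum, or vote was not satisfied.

Notice: 46 days given; 45 required. Satisfied.
Quorum: 10% of 7,598 = 759.80, rounded up to 760; 758 present. Not satisfied.
Vote: requires three-fifths of those present (758); 3/5 of 758 = 454.80, rounded up to 455, so 455 needed; 456 in favor. Satisfied.

Invalid — quorum requirement not satisfied.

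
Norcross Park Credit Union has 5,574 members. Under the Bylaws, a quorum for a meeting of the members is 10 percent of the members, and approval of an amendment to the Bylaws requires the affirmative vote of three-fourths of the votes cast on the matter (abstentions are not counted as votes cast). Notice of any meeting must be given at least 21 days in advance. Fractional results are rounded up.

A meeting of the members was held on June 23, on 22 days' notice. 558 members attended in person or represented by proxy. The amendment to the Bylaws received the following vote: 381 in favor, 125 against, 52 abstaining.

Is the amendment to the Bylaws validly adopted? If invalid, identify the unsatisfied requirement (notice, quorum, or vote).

Notice: 22 days given; 21 required. Satisfied.
Quorum: 10% of 5,574 = 557.40, rounded up to 558; 558 present. Satisfied.
Vote: requires three-fourths of the votes cast (558 − 52 abstaining = 506); 3/4 of 506 = 379.50, rounded up to 380, so 380 needed; 381 in favor. Satisfied.

Valid — all requirements satisfied.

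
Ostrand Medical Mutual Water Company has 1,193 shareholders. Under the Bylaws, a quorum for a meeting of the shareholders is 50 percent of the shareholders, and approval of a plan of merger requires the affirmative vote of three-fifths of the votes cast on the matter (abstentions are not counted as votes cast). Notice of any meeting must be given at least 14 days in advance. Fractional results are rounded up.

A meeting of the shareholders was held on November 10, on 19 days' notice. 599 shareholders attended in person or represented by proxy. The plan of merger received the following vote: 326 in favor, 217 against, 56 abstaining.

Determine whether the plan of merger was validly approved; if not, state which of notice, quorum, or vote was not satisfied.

Valid — all requirements satisfied.

Notice: 19 days given; 14 required. Satisfied.
Quorum: 50% of 1,193 = 596.50, rounded up to 597; 599 present. Satisfied.
Vote: requires three-fifths of the votes cast (599 − 56 abstaining = 543); 3/5 of 543 = 325.80, rounded up to 326, so 326 needed; 326 in favor. Satisfied.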